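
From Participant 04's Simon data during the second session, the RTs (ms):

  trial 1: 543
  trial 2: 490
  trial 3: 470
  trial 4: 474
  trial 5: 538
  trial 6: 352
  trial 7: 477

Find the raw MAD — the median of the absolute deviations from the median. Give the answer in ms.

13 ms

Sorted: 352, 470, 474, 477, 490, 538, 543 → median = 477
|x − 477|: 66, 13, 7, 3, 61, 125, 0
Sorted deviations: 0, 3, 7, 13, 61, 66, 125 → MAD = 13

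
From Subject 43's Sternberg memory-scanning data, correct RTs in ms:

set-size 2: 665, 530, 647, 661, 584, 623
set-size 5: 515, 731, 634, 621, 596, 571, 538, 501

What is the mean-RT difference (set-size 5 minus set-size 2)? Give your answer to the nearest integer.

-30 ms

M(set-size 2) = 3710/6 = 618.333
M(set-size 5) = 4707/8 = 588.375
Difference = 588.375 − 618.333 = -29.958 ms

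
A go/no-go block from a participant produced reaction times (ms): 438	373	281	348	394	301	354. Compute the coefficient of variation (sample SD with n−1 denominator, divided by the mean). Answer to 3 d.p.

n = 7, Σ = 2489, M = 355.5714
Σ(x−M)² = 17173.714; s = √(17173.714/6) = 53.5003
CV = 53.5003 / 355.5714 = 0.15046

0.150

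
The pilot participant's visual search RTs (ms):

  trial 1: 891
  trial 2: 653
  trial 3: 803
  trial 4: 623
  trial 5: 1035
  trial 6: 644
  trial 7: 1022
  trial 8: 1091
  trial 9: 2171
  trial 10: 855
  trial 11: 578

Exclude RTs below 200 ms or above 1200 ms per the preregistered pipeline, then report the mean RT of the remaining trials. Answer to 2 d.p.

819.50 ms

Excluded: 2171
Retained (n=10): Σ = 8195
Mean = 8195/10 = 819.5000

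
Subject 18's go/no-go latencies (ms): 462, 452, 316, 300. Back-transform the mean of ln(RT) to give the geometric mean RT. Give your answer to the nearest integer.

ln(RT): 6.1356, 6.1137, 5.7557, 5.7038
Mean ln(RT) = 23.7088/4 = 5.92719
Geometric mean = exp(5.92719) = 375.10 ms

375 ms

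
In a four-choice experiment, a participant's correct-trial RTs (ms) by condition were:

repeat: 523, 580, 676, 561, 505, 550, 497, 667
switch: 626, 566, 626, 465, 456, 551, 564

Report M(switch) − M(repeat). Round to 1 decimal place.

-19.3 ms

M(repeat) = 4559/8 = 569.875
M(switch) = 3854/7 = 550.571
Difference = 550.571 − 569.875 = -19.304 ms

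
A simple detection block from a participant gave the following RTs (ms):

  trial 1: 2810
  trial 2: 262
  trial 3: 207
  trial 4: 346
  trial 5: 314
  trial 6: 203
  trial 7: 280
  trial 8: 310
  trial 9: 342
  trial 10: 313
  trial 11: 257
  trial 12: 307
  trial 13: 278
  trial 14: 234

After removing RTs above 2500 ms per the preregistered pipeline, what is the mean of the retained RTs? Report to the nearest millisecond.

Excluded: 2810
Retained (n=13): Σ = 3653
Mean = 3653/13 = 281.0000

281 ms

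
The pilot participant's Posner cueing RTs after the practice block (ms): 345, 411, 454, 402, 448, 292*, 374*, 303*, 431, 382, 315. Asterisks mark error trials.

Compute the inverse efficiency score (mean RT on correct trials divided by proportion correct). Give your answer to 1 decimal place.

Correct trials (n=8): 345, 411, 454, 402, 448, 431, 382, 315
Mean correct RT = 3188/8 = 398.5000 ms
Proportion correct = 8/11
IES = 398.5000 / (8/11) = 547.938 ms

547.9 ms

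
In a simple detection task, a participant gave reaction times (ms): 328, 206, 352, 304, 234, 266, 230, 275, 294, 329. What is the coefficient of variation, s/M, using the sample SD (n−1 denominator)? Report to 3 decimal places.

0.171

n = 10, Σ = 2818, M = 281.8000
Σ(x−M)² = 20941.600; s = √(20941.600/9) = 48.2374
CV = 48.2374 / 281.8000 = 0.17118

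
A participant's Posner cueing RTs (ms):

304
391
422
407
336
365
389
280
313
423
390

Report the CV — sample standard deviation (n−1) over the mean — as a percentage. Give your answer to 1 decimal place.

13.6%

n = 11, Σ = 4020, M = 365.4545
Σ(x−M)² = 24742.727; s = √(24742.727/10) = 49.7421
CV = 49.7421 / 365.4545 = 0.13611 = 13.611%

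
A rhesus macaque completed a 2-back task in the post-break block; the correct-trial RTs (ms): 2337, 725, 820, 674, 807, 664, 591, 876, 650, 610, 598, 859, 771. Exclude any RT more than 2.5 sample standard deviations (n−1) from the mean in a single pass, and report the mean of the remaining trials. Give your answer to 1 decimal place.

n = 13, ΣRT = 10982, M = 844.769
Σ(x−M)² = 2529942.31; s = √(2529942.31/12) = 459.161
Cutoffs: 844.769 ± 2.5·459.161 → [-303.1, 1992.7]
Outside: 2337 → excluded.
Retained (n=12): Σ = 8645, mean = 8645/12 = 720.417

720.4 ms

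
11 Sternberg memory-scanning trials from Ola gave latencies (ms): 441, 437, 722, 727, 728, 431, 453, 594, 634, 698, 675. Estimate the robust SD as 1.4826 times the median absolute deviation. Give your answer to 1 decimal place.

137.9 ms

Sorted: 431, 437, 441, 453, 594, 634, 675, 698, 722, 727, 728 → median = 634
|x − 634| sorted: 0, 40, 41, 64, 88, 93, 94, 181, 193, 197, 203 → MAD = 93
Robust SD ≈ 1.4826 × 93 = 137.882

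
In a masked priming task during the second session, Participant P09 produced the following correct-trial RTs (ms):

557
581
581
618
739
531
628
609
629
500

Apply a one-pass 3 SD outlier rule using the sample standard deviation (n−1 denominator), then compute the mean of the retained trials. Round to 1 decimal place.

597.3 ms

n = 10, ΣRT = 5973, M = 597.300
Σ(x−M)² = 38610.10; s = √(38610.10/9) = 65.498
Cutoffs: 597.300 ± 3·65.498 → [400.8, 793.8]
No RTs fall outside the cutoffs; all 10 retained. Mean = 5973/10 = 597.300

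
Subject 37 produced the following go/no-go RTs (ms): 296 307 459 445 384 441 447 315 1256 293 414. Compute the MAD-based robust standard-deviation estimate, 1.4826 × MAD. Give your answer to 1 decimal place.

66.7 ms

Sorted: 293, 296, 307, 315, 384, 414, 441, 445, 447, 459, 1256 → median = 414
|x − 414| sorted: 0, 27, 30, 31, 33, 45, 99, 107, 118, 121, 842 → MAD = 45
Robust SD ≈ 1.4826 × 45 = 66.717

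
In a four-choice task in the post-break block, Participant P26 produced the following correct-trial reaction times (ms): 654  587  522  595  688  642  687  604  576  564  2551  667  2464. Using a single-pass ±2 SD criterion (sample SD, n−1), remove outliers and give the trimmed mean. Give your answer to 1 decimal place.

n = 13, ΣRT = 11801, M = 907.769
Σ(x−M)² = 6082160.31; s = √(6082160.31/12) = 711.932
Cutoffs: 907.769 ± 2·711.932 → [-516.1, 2331.6]
Outside: 2464, 2551 → excluded.
Retained (n=11): Σ = 6786, mean = 6786/11 = 616.909

616.9 ms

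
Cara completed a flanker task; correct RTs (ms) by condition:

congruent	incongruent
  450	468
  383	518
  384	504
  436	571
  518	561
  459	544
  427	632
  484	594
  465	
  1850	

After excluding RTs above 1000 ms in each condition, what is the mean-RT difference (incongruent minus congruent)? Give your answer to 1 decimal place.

103.9 ms

congruent: exclude 1850
M(congruent) = 4006/9 = 445.111
M(incongruent) = 4392/8 = 549.000
Difference = 549.000 − 445.111 = 103.889 ms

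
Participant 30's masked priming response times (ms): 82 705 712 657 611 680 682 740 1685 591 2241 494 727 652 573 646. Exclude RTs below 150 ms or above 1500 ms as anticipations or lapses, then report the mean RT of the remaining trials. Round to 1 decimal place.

651.5 ms

Excluded: 82, 1685, 2241
Retained (n=13): Σ = 8470
Mean = 8470/13 = 651.5385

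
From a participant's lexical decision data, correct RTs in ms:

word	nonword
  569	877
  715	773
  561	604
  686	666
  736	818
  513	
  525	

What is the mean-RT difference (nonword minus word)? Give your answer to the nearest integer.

133 ms

M(word) = 4305/7 = 615.000
M(nonword) = 3738/5 = 747.600
Difference = 747.600 − 615.000 = 132.600 ms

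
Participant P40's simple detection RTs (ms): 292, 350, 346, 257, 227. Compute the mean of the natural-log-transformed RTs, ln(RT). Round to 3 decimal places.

5.671

ln(RT): 5.6768, 5.8579, 5.8464, 5.5491, 5.4250
Σ ln(RT) = 28.3552
Mean = 28.3552/5 = 5.67103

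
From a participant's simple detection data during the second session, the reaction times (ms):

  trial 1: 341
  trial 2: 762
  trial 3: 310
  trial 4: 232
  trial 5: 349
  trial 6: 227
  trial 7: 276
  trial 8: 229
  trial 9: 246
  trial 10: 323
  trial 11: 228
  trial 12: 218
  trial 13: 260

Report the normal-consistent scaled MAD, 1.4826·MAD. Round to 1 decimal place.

Sorted: 218, 227, 228, 229, 232, 246, 260, 276, 310, 323, 341, 349, 762 → median = 260
|x − 260| sorted: 0, 14, 16, 28, 31, 32, 33, 42, 50, 63, 81, 89, 502 → MAD = 33
Robust SD ≈ 1.4826 × 33 = 48.926

48.9 ms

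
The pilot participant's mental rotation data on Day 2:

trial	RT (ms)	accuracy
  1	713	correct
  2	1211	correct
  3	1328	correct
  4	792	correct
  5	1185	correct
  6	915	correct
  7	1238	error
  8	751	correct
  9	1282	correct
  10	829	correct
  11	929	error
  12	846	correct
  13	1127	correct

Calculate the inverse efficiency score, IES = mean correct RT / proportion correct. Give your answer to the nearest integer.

1180 ms

Correct trials (n=11): 713, 1211, 1328, 792, 1185, 915, 751, 1282, 829, 846, 1127
Mean correct RT = 10979/11 = 998.0909 ms
Proportion correct = 11/13
IES = 998.0909 / (11/13) = 1179.562 ms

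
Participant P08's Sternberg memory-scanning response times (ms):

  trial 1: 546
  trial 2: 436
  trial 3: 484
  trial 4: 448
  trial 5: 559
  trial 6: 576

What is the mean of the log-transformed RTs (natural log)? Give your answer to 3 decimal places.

ln(RT): 6.3026, 6.0776, 6.1821, 6.1048, 6.3261, 6.3561
Σ ln(RT) = 37.3494
Mean = 37.3494/6 = 6.22490

6.225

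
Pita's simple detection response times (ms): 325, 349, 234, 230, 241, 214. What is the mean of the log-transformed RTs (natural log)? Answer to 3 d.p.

ln(RT): 5.7838, 5.8551, 5.4553, 5.4381, 5.4848, 5.3660
Σ ln(RT) = 33.3831
Mean = 33.3831/6 = 5.56385

5.564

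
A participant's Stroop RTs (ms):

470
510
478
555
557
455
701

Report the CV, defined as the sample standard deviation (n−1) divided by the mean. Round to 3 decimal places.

0.159

n = 7, Σ = 3726, M = 532.2857
Σ(x−M)² = 42887.429; s = √(42887.429/6) = 84.5453
CV = 84.5453 / 532.2857 = 0.15883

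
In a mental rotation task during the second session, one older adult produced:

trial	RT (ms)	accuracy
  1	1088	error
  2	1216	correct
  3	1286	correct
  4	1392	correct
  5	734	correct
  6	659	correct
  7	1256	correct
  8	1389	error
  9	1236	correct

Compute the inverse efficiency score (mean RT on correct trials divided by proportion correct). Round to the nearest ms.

Correct trials (n=7): 1216, 1286, 1392, 734, 659, 1256, 1236
Mean correct RT = 7779/7 = 1111.2857 ms
Proportion correct = 7/9
IES = 1111.2857 / (7/9) = 1428.796 ms

1429 ms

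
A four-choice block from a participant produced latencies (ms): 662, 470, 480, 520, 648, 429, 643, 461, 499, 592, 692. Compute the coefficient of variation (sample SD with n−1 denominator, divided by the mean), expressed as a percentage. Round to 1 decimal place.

17.1%

n = 11, Σ = 6096, M = 554.1818
Σ(x−M)² = 89895.636; s = √(89895.636/10) = 94.8133
CV = 94.8133 / 554.1818 = 0.17109 = 17.109%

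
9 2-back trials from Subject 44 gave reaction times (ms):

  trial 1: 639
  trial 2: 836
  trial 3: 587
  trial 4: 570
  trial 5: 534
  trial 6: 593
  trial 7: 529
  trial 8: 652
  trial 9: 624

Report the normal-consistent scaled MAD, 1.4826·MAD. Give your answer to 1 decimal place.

68.2 ms

Sorted: 529, 534, 570, 587, 593, 624, 639, 652, 836 → median = 593
|x − 593| sorted: 0, 6, 23, 31, 46, 59, 59, 64, 243 → MAD = 46
Robust SD ≈ 1.4826 × 46 = 68.200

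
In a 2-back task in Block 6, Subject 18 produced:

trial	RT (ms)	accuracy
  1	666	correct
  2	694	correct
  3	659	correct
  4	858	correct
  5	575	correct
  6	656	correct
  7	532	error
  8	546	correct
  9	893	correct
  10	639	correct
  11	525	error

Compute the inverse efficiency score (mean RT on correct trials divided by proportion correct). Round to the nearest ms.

840 ms

Correct trials (n=9): 666, 694, 659, 858, 575, 656, 546, 893, 639
Mean correct RT = 6186/9 = 687.3333 ms
Proportion correct = 9/11
IES = 687.3333 / (9/11) = 840.074 ms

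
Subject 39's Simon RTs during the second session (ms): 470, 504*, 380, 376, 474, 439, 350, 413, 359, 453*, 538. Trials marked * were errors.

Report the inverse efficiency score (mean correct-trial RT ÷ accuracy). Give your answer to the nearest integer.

Correct trials (n=9): 470, 380, 376, 474, 439, 350, 413, 359, 538
Mean correct RT = 3799/9 = 422.1111 ms
Proportion correct = 9/11
IES = 422.1111 / (9/11) = 515.914 ms

516 ms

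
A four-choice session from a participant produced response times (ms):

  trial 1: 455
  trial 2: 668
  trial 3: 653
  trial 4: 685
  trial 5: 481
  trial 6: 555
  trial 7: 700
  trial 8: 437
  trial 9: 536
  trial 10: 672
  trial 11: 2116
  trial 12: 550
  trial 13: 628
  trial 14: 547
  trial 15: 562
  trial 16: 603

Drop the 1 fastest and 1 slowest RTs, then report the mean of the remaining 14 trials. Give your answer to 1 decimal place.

592.5 ms

Sorted: 437, 455, 481, 536, 547, 550, 555, 562, 603, 628, 653, 668, 672, 685, 700, 2116
Drop lowest 1 (437) and highest 1 (2116)
Remaining (n=14): Σ = 8295, mean = 8295/14 = 592.500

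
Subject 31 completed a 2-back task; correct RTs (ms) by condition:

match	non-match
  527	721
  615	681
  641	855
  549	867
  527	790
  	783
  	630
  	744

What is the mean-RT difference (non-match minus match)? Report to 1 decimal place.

M(match) = 2859/5 = 571.800
M(non-match) = 6071/8 = 758.875
Difference = 758.875 − 571.800 = 187.075 ms

187.1 ms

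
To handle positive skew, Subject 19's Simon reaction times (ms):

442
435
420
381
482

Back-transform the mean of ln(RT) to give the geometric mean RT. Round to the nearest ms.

431 ms

ln(RT): 6.0913, 6.0753, 6.0403, 5.9428, 6.1779
Mean ln(RT) = 30.3277/5 = 6.06553
Geometric mean = exp(6.06553) = 430.75 ms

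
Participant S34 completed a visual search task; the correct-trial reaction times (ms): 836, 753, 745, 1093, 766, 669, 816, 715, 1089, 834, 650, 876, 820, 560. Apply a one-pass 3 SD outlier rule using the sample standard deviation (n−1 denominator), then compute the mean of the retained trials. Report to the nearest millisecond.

802 ms

n = 14, ΣRT = 11222, M = 801.571
Σ(x−M)² = 289095.43; s = √(289095.43/13) = 149.124
Cutoffs: 801.571 ± 3·149.124 → [354.2, 1248.9]
No RTs fall outside the cutoffs; all 14 retained. Mean = 11222/14 = 801.571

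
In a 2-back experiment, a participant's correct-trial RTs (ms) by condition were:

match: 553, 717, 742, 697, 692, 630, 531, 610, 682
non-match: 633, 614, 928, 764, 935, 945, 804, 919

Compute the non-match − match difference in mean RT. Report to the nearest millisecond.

M(match) = 5854/9 = 650.444
M(non-match) = 6542/8 = 817.750
Difference = 817.750 − 650.444 = 167.306 ms

167 ms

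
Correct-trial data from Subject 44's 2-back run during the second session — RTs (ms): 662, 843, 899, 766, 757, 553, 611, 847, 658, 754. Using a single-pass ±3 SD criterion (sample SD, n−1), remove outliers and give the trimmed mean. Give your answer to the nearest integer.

n = 10, ΣRT = 7350, M = 735.000
Σ(x−M)² = 112668.00; s = √(112668.00/9) = 111.887
Cutoffs: 735.000 ± 3·111.887 → [399.3, 1070.7]
No RTs fall outside the cutoffs; all 10 retained. Mean = 7350/10 = 735.000

735 ms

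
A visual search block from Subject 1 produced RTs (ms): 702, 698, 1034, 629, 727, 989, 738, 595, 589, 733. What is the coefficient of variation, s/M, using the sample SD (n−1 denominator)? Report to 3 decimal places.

0.204

n = 10, Σ = 7434, M = 743.4000
Σ(x−M)² = 207898.400; s = √(207898.400/9) = 151.9863
CV = 151.9863 / 743.4000 = 0.20445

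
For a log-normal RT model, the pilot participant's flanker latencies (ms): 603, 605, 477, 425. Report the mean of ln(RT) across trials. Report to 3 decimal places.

ln(RT): 6.4019, 6.4052, 6.1675, 6.0521
Σ ln(RT) = 25.0268
Mean = 25.0268/4 = 6.25669

6.257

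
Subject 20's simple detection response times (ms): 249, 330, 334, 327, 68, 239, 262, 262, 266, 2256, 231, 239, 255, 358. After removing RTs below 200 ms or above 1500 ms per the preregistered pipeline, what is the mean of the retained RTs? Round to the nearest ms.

279 ms

Excluded: 68, 2256
Retained (n=12): Σ = 3352
Mean = 3352/12 = 279.3333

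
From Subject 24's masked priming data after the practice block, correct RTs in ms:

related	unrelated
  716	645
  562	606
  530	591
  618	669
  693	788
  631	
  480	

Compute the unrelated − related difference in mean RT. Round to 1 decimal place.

55.5 ms

M(related) = 4230/7 = 604.286
M(unrelated) = 3299/5 = 659.800
Difference = 659.800 − 604.286 = 55.514 ms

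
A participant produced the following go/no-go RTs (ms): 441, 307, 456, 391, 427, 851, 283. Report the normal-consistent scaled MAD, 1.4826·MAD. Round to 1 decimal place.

53.4 ms

Sorted: 283, 307, 391, 427, 441, 456, 851 → median = 427
|x − 427| sorted: 0, 14, 29, 36, 120, 144, 424 → MAD = 36
Robust SD ≈ 1.4826 × 36 = 53.374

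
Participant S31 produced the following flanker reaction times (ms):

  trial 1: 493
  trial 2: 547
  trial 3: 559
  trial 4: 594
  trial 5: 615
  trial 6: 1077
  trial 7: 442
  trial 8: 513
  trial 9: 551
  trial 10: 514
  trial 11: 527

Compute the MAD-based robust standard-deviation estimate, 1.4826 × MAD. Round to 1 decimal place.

50.4 ms

Sorted: 442, 493, 513, 514, 527, 547, 551, 559, 594, 615, 1077 → median = 547
|x − 547| sorted: 0, 4, 12, 20, 33, 34, 47, 54, 68, 105, 530 → MAD = 34
Robust SD ≈ 1.4826 × 34 = 50.408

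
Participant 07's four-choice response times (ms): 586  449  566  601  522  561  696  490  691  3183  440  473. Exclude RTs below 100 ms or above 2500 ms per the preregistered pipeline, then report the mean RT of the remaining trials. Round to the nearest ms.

552 ms

Excluded: 3183
Retained (n=11): Σ = 6075
Mean = 6075/11 = 552.2727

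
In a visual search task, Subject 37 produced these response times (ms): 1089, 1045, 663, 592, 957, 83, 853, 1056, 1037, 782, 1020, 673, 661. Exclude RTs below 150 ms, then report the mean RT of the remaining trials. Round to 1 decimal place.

869.0 ms

Excluded: 83
Retained (n=12): Σ = 10428
Mean = 10428/12 = 869.0000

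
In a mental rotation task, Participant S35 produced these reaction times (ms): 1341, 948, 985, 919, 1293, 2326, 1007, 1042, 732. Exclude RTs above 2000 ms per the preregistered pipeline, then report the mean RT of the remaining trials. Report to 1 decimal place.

1033.4 ms

Excluded: 2326
Retained (n=8): Σ = 8267
Mean = 8267/8 = 1033.3750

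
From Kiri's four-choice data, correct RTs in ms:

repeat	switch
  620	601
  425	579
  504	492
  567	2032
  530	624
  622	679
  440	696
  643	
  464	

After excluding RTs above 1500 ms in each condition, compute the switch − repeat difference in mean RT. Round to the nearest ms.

77 ms

switch: exclude 2032
M(repeat) = 4815/9 = 535.000
M(switch) = 3671/6 = 611.833
Difference = 611.833 − 535.000 = 76.833 ms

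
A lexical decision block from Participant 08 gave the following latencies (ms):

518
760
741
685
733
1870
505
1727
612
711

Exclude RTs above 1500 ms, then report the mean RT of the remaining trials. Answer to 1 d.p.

658.1 ms

Excluded: 1727, 1870
Retained (n=8): Σ = 5265
Mean = 5265/8 = 658.1250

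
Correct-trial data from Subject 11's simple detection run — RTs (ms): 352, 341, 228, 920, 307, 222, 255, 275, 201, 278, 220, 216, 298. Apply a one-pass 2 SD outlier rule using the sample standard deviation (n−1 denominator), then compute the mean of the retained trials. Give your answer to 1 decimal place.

n = 13, ΣRT = 4113, M = 316.385
Σ(x−M)² = 423007.08; s = √(423007.08/12) = 187.751
Cutoffs: 316.385 ± 2·187.751 → [-59.1, 691.9]
Outside: 920 → excluded.
Retained (n=12): Σ = 3193, mean = 3193/12 = 266.083

266.1 ms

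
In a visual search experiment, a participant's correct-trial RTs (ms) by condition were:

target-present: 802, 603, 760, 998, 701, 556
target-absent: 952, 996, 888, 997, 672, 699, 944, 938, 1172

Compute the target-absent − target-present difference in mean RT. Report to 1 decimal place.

M(target-present) = 4420/6 = 736.667
M(target-absent) = 8258/9 = 917.556
Difference = 917.556 − 736.667 = 180.889 ms

180.9 ms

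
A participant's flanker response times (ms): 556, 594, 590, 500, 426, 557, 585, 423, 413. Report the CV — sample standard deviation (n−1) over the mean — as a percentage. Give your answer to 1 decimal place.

n = 9, Σ = 4644, M = 516.0000
Σ(x−M)² = 47216.000; s = √(47216.000/8) = 76.8245
CV = 76.8245 / 516.0000 = 0.14888 = 14.888%

14.9%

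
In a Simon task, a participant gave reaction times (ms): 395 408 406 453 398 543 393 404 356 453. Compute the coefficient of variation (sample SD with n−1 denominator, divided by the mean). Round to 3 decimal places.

n = 10, Σ = 4209, M = 420.9000
Σ(x−M)² = 23828.900; s = √(23828.900/9) = 51.4554
CV = 51.4554 / 420.9000 = 0.12225

0.122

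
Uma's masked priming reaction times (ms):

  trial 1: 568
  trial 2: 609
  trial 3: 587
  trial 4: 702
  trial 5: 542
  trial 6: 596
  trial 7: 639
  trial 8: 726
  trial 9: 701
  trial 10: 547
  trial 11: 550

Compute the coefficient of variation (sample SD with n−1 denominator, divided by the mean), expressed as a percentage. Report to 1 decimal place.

11.0%

n = 11, Σ = 6767, M = 615.1818
Σ(x−M)² = 45429.636; s = √(45429.636/10) = 67.4015
CV = 67.4015 / 615.1818 = 0.10956 = 10.956%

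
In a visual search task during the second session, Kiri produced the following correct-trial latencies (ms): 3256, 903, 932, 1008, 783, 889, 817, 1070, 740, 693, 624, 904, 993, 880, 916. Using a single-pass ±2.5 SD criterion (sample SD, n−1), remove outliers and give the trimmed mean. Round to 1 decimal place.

868.0 ms

n = 15, ΣRT = 15408, M = 1027.200
Σ(x−M)² = 5524280.40; s = √(5524280.40/14) = 628.165
Cutoffs: 1027.200 ± 2.5·628.165 → [-543.2, 2597.6]
Outside: 3256 → excluded.
Retained (n=14): Σ = 12152, mean = 12152/14 = 868.000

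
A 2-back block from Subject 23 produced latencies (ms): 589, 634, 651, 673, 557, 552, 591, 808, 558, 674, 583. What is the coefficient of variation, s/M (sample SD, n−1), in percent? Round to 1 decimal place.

12.2%

n = 11, Σ = 6870, M = 624.5455
Σ(x−M)² = 57606.727; s = √(57606.727/10) = 75.8991
CV = 75.8991 / 624.5455 = 0.12153 = 12.153%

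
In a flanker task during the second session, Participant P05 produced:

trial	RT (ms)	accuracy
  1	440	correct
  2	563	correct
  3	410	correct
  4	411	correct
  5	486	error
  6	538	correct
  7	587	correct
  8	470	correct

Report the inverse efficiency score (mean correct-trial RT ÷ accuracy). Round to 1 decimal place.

Correct trials (n=7): 440, 563, 410, 411, 538, 587, 470
Mean correct RT = 3419/7 = 488.4286 ms
Proportion correct = 7/8
IES = 488.4286 / (7/8) = 558.204 ms

558.2 ms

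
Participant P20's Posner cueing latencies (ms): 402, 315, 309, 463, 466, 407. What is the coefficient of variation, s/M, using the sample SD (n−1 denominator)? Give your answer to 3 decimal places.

n = 6, Σ = 2362, M = 393.6667
Σ(x−M)² = 23643.333; s = √(23643.333/5) = 68.7653
CV = 68.7653 / 393.6667 = 0.17468

0.175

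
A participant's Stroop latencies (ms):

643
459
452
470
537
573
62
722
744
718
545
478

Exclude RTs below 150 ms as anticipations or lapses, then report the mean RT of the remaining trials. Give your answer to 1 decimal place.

576.5 ms

Excluded: 62
Retained (n=11): Σ = 6341
Mean = 6341/11 = 576.4545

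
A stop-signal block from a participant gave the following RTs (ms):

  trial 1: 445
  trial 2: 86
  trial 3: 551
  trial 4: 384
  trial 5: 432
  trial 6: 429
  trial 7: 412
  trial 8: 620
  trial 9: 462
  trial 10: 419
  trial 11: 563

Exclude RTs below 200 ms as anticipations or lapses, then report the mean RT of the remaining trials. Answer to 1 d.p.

471.7 ms

Excluded: 86
Retained (n=10): Σ = 4717
Mean = 4717/10 = 471.7000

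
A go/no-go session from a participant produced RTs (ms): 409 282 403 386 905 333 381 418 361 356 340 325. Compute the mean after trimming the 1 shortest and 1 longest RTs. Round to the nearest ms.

Sorted: 282, 325, 333, 340, 356, 361, 381, 386, 403, 409, 418, 905
Drop lowest 1 (282) and highest 1 (905)
Remaining (n=10): Σ = 3712, mean = 3712/10 = 371.200

371 ms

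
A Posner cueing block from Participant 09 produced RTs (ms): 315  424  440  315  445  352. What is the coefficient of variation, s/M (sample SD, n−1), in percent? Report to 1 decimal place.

n = 6, Σ = 2291, M = 381.8333
Σ(x−M)² = 18974.833; s = √(18974.833/5) = 61.6033
CV = 61.6033 / 381.8333 = 0.16134 = 16.134%

16.1%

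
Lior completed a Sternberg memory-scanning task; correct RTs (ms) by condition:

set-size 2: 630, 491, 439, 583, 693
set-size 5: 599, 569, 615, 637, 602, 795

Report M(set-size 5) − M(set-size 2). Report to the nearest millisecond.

69 ms

M(set-size 2) = 2836/5 = 567.200
M(set-size 5) = 3817/6 = 636.167
Difference = 636.167 − 567.200 = 68.967 ms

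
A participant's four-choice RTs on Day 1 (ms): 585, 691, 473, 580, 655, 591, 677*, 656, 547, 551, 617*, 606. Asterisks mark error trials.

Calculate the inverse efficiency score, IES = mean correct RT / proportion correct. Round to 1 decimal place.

712.2 ms

Correct trials (n=10): 585, 691, 473, 580, 655, 591, 656, 547, 551, 606
Mean correct RT = 5935/10 = 593.5000 ms
Proportion correct = 10/12
IES = 593.5000 / (10/12) = 712.200 ms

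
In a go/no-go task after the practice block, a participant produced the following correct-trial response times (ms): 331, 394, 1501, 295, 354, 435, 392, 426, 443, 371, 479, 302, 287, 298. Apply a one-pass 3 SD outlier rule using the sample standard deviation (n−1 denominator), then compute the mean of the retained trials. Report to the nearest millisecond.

n = 14, ΣRT = 6308, M = 450.571
Σ(x−M)² = 1238007.43; s = √(1238007.43/13) = 308.596
Cutoffs: 450.571 ± 3·308.596 → [-475.2, 1376.4]
Outside: 1501 → excluded.
Retained (n=13): Σ = 4807, mean = 4807/13 = 369.769

370 ms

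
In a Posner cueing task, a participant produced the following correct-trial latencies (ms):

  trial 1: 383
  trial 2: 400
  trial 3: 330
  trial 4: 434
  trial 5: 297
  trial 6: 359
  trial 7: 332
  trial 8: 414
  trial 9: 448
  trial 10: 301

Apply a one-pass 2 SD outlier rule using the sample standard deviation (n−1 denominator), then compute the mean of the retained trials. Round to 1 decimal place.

n = 10, ΣRT = 3698, M = 369.800
Σ(x−M)² = 26439.60; s = √(26439.60/9) = 54.201
Cutoffs: 369.800 ± 2·54.201 → [261.4, 478.2]
No RTs fall outside the cutoffs; all 10 retained. Mean = 3698/10 = 369.800

369.8 ms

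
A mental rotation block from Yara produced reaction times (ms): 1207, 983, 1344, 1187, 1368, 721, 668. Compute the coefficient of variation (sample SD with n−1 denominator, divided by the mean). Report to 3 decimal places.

0.267

n = 7, Σ = 7478, M = 1068.2857
Σ(x−M)² = 487291.429; s = √(487291.429/6) = 284.9829
CV = 284.9829 / 1068.2857 = 0.26677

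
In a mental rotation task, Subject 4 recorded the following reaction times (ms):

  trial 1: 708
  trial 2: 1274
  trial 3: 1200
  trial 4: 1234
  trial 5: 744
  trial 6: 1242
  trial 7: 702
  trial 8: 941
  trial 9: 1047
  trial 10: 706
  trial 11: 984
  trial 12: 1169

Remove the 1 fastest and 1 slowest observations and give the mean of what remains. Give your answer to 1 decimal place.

997.5 ms

Sorted: 702, 706, 708, 744, 941, 984, 1047, 1169, 1200, 1234, 1242, 1274
Drop lowest 1 (702) and highest 1 (1274)
Remaining (n=10): Σ = 9975, mean = 9975/10 = 997.500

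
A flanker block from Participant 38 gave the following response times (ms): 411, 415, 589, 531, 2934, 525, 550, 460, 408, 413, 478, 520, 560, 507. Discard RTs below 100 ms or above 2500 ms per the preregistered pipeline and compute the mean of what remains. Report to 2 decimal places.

Excluded: 2934
Retained (n=13): Σ = 6367
Mean = 6367/13 = 489.7692

489.77 ms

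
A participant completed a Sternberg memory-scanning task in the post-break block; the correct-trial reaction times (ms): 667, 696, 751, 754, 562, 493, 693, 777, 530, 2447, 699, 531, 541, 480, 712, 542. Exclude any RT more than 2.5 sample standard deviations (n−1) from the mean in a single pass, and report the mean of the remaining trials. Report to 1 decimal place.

628.5 ms

n = 16, ΣRT = 11875, M = 742.188
Σ(x−M)² = 3254276.44; s = √(3254276.44/15) = 465.781
Cutoffs: 742.188 ± 2.5·465.781 → [-422.3, 1906.6]
Outside: 2447 → excluded.
Retained (n=15): Σ = 9428, mean = 9428/15 = 628.533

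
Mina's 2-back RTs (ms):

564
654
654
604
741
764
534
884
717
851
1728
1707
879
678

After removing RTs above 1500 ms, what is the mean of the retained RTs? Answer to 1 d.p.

710.3 ms

Excluded: 1707, 1728
Retained (n=12): Σ = 8524
Mean = 8524/12 = 710.3333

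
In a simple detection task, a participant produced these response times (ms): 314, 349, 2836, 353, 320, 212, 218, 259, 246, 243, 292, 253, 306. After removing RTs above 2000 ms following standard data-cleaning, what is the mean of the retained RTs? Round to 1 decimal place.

Excluded: 2836
Retained (n=12): Σ = 3365
Mean = 3365/12 = 280.4167

280.4 ms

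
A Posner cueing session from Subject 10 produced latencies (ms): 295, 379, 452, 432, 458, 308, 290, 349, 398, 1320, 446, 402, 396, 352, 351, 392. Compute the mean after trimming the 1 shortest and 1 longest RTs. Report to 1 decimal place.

386.4 ms

Sorted: 290, 295, 308, 349, 351, 352, 379, 392, 396, 398, 402, 432, 446, 452, 458, 1320
Drop lowest 1 (290) and highest 1 (1320)
Remaining (n=14): Σ = 5410, mean = 5410/14 = 386.429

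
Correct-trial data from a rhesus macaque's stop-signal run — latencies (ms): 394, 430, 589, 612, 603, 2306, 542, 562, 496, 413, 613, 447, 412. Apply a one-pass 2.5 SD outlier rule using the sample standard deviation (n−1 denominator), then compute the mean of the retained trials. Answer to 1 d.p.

509.4 ms

n = 13, ΣRT = 8419, M = 647.615
Σ(x−M)² = 3062087.08; s = √(3062087.08/12) = 505.147
Cutoffs: 647.615 ± 2.5·505.147 → [-615.3, 1910.5]
Outside: 2306 → excluded.
Retained (n=12): Σ = 6113, mean = 6113/12 = 509.417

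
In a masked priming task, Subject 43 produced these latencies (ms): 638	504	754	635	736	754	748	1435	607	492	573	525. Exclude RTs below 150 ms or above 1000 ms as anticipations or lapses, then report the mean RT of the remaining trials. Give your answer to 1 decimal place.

633.3 ms

Excluded: 1435
Retained (n=11): Σ = 6966
Mean = 6966/11 = 633.2727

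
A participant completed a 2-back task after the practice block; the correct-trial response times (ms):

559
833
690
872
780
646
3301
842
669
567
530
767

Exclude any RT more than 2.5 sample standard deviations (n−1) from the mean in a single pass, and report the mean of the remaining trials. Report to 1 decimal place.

705.0 ms

n = 12, ΣRT = 11056, M = 921.333
Σ(x−M)² = 6326112.67; s = √(6326112.67/11) = 758.354
Cutoffs: 921.333 ± 2.5·758.354 → [-974.6, 2817.2]
Outside: 3301 → excluded.
Retained (n=11): Σ = 7755, mean = 7755/11 = 705.000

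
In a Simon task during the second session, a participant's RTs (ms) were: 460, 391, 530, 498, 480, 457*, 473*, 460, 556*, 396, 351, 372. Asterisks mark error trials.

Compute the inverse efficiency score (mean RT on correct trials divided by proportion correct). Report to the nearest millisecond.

583 ms

Correct trials (n=9): 460, 391, 530, 498, 480, 460, 396, 351, 372
Mean correct RT = 3938/9 = 437.5556 ms
Proportion correct = 9/12
IES = 437.5556 / (9/12) = 583.407 ms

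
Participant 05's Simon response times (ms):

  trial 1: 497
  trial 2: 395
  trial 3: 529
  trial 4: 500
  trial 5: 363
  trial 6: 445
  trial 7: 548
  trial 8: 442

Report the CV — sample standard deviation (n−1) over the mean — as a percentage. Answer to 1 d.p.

14.0%

n = 8, Σ = 3719, M = 464.8750
Σ(x−M)² = 29466.875; s = √(29466.875/7) = 64.8811
CV = 64.8811 / 464.8750 = 0.13957 = 13.957%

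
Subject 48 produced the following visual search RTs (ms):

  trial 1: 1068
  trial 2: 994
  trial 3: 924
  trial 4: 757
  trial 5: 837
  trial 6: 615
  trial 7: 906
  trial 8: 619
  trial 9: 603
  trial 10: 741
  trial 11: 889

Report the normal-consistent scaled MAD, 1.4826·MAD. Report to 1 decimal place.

142.3 ms

Sorted: 603, 615, 619, 741, 757, 837, 889, 906, 924, 994, 1068 → median = 837
|x − 837| sorted: 0, 52, 69, 80, 87, 96, 157, 218, 222, 231, 234 → MAD = 96
Robust SD ≈ 1.4826 × 96 = 142.330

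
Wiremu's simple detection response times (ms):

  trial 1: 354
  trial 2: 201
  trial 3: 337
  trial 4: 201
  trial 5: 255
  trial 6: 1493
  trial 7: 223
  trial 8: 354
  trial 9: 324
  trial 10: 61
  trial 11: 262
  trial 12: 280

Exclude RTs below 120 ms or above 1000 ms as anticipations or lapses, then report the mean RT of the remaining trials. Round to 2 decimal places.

279.10 ms

Excluded: 61, 1493
Retained (n=10): Σ = 2791
Mean = 2791/10 = 279.1000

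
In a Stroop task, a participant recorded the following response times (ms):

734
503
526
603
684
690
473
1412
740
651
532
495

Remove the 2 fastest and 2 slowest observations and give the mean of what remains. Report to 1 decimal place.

Sorted: 473, 495, 503, 526, 532, 603, 651, 684, 690, 734, 740, 1412
Drop lowest 2 (473, 495) and highest 2 (740, 1412)
Remaining (n=8): Σ = 4923, mean = 4923/8 = 615.375

615.4 ms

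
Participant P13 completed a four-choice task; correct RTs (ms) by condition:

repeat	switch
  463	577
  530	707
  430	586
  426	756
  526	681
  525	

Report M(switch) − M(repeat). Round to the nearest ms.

M(repeat) = 2900/6 = 483.333
M(switch) = 3307/5 = 661.400
Difference = 661.400 − 483.333 = 178.067 ms

178 ms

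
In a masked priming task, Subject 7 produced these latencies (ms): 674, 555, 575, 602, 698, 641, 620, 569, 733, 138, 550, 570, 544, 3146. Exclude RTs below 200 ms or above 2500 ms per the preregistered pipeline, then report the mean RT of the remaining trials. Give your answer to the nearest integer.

Excluded: 138, 3146
Retained (n=12): Σ = 7331
Mean = 7331/12 = 610.9167

611 ms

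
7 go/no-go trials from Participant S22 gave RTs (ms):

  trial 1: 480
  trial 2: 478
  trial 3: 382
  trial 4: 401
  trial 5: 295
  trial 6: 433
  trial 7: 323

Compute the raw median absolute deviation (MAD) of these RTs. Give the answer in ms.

Sorted: 295, 323, 382, 401, 433, 478, 480 → median = 401
|x − 401|: 79, 77, 19, 0, 106, 32, 78
Sorted deviations: 0, 19, 32, 77, 78, 79, 106 → MAD = 77

77 ms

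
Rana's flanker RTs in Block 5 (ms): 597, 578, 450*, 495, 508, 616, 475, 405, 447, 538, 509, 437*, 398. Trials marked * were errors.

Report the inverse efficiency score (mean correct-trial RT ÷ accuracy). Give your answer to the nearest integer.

598 ms

Correct trials (n=11): 597, 578, 495, 508, 616, 475, 405, 447, 538, 509, 398
Mean correct RT = 5566/11 = 506.0000 ms
Proportion correct = 11/13
IES = 506.0000 / (11/13) = 598.000 ms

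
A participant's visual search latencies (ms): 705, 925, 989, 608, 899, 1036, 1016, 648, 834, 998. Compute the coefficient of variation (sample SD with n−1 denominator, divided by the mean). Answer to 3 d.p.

n = 10, Σ = 8658, M = 865.8000
Σ(x−M)² = 229555.600; s = √(229555.600/9) = 159.7065
CV = 159.7065 / 865.8000 = 0.18446

0.184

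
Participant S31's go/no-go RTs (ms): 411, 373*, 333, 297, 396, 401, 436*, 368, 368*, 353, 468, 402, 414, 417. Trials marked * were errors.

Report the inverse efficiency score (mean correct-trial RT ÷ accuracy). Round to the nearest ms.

493 ms

Correct trials (n=11): 411, 333, 297, 396, 401, 368, 353, 468, 402, 414, 417
Mean correct RT = 4260/11 = 387.2727 ms
Proportion correct = 11/14
IES = 387.2727 / (11/14) = 492.893 ms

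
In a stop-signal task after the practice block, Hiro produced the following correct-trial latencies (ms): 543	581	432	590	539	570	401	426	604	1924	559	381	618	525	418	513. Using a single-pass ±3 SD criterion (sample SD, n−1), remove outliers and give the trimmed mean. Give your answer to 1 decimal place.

513.3 ms

n = 16, ΣRT = 9624, M = 601.500
Σ(x−M)² = 1955672.00; s = √(1955672.00/15) = 361.079
Cutoffs: 601.500 ± 3·361.079 → [-481.7, 1684.7]
Outside: 1924 → excluded.
Retained (n=15): Σ = 7700, mean = 7700/15 = 513.333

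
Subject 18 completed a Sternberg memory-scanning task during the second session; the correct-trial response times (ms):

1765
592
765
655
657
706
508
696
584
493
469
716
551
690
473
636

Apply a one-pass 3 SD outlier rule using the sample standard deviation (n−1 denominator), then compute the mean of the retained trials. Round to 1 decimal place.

612.7 ms

n = 16, ΣRT = 10956, M = 684.750
Σ(x−M)² = 1375031.00; s = √(1375031.00/15) = 302.768
Cutoffs: 684.750 ± 3·302.768 → [-223.6, 1593.1]
Outside: 1765 → excluded.
Retained (n=15): Σ = 9191, mean = 9191/15 = 612.733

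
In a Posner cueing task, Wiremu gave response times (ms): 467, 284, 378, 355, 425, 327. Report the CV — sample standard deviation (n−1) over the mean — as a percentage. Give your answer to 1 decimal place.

17.8%

n = 6, Σ = 2236, M = 372.6667
Σ(x−M)² = 21925.333; s = √(21925.333/5) = 66.2198
CV = 66.2198 / 372.6667 = 0.17769 = 17.769%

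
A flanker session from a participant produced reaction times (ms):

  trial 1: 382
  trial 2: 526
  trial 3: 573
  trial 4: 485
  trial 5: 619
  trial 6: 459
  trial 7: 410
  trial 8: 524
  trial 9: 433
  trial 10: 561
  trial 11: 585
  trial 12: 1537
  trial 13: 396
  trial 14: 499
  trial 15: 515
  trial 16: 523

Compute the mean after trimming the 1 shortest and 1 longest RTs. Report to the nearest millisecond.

Sorted: 382, 396, 410, 433, 459, 485, 499, 515, 523, 524, 526, 561, 573, 585, 619, 1537
Drop lowest 1 (382) and highest 1 (1537)
Remaining (n=14): Σ = 7108, mean = 7108/14 = 507.714

508 ms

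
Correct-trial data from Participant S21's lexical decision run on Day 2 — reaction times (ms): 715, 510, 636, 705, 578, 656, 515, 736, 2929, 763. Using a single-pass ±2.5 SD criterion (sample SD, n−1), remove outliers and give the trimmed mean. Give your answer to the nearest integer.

n = 10, ΣRT = 8743, M = 874.300
Σ(x−M)² = 4761392.10; s = √(4761392.10/9) = 727.354
Cutoffs: 874.300 ± 2.5·727.354 → [-944.1, 2692.7]
Outside: 2929 → excluded.
Retained (n=9): Σ = 5814, mean = 5814/9 = 646.000

646 ms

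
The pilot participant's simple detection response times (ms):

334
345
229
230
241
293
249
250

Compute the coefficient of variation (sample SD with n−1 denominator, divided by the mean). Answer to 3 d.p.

0.172

n = 8, Σ = 2171, M = 271.3750
Σ(x−M)² = 15197.875; s = √(15197.875/7) = 46.5953
CV = 46.5953 / 271.3750 = 0.17170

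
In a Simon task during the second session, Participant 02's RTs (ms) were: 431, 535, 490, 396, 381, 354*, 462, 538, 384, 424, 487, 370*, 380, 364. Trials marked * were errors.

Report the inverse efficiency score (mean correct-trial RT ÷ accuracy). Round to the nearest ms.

Correct trials (n=12): 431, 535, 490, 396, 381, 462, 538, 384, 424, 487, 380, 364
Mean correct RT = 5272/12 = 439.3333 ms
Proportion correct = 12/14
IES = 439.3333 / (12/14) = 512.556 ms

513 ms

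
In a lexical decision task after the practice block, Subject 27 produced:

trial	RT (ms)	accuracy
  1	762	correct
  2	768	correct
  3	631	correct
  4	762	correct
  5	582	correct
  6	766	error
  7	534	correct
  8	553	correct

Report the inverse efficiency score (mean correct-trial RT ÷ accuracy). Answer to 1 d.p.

Correct trials (n=7): 762, 768, 631, 762, 582, 534, 553
Mean correct RT = 4592/7 = 656.0000 ms
Proportion correct = 7/8
IES = 656.0000 / (7/8) = 749.714 ms

749.7 ms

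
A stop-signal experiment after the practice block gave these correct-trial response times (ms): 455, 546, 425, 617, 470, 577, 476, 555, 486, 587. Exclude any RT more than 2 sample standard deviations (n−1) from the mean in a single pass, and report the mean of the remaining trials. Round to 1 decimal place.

519.4 ms

n = 10, ΣRT = 5194, M = 519.400
Σ(x−M)² = 37886.40; s = √(37886.40/9) = 64.881
Cutoffs: 519.400 ± 2·64.881 → [389.6, 649.2]
No RTs fall outside the cutoffs; all 10 retained. Mean = 5194/10 = 519.400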